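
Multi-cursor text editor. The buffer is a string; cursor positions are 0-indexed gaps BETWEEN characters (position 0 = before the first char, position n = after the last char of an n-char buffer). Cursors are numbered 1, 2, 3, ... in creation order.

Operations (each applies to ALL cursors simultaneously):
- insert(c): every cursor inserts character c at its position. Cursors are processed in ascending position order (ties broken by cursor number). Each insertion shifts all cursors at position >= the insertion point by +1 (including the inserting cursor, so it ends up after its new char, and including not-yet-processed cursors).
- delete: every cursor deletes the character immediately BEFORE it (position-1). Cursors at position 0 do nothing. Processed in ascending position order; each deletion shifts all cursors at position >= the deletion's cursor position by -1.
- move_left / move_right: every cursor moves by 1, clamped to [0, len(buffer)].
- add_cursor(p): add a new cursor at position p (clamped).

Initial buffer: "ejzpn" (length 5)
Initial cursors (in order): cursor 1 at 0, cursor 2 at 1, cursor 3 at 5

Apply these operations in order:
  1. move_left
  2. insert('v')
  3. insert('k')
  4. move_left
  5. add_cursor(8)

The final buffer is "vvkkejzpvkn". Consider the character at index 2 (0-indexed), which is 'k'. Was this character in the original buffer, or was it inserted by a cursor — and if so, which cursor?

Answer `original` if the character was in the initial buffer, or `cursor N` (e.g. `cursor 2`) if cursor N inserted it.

After op 1 (move_left): buffer="ejzpn" (len 5), cursors c1@0 c2@0 c3@4, authorship .....
After op 2 (insert('v')): buffer="vvejzpvn" (len 8), cursors c1@2 c2@2 c3@7, authorship 12....3.
After op 3 (insert('k')): buffer="vvkkejzpvkn" (len 11), cursors c1@4 c2@4 c3@10, authorship 1212....33.
After op 4 (move_left): buffer="vvkkejzpvkn" (len 11), cursors c1@3 c2@3 c3@9, authorship 1212....33.
After op 5 (add_cursor(8)): buffer="vvkkejzpvkn" (len 11), cursors c1@3 c2@3 c4@8 c3@9, authorship 1212....33.
Authorship (.=original, N=cursor N): 1 2 1 2 . . . . 3 3 .
Index 2: author = 1

Answer: cursor 1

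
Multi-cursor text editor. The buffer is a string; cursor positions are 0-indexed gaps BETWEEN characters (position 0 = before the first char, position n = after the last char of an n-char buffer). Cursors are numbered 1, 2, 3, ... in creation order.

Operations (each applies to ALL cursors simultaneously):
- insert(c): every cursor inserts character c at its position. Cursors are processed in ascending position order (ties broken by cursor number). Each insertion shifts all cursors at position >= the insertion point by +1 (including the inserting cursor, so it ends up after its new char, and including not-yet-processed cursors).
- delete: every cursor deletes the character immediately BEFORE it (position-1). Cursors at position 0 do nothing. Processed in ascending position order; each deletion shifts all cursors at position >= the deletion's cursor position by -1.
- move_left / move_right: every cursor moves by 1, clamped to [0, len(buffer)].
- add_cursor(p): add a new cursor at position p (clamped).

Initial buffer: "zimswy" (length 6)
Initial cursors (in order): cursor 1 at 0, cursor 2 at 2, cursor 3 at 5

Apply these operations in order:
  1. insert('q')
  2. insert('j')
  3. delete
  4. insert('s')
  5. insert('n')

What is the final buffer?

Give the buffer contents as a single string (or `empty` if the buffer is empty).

After op 1 (insert('q')): buffer="qziqmswqy" (len 9), cursors c1@1 c2@4 c3@8, authorship 1..2...3.
After op 2 (insert('j')): buffer="qjziqjmswqjy" (len 12), cursors c1@2 c2@6 c3@11, authorship 11..22...33.
After op 3 (delete): buffer="qziqmswqy" (len 9), cursors c1@1 c2@4 c3@8, authorship 1..2...3.
After op 4 (insert('s')): buffer="qsziqsmswqsy" (len 12), cursors c1@2 c2@6 c3@11, authorship 11..22...33.
After op 5 (insert('n')): buffer="qsnziqsnmswqsny" (len 15), cursors c1@3 c2@8 c3@14, authorship 111..222...333.

Answer: qsnziqsnmswqsny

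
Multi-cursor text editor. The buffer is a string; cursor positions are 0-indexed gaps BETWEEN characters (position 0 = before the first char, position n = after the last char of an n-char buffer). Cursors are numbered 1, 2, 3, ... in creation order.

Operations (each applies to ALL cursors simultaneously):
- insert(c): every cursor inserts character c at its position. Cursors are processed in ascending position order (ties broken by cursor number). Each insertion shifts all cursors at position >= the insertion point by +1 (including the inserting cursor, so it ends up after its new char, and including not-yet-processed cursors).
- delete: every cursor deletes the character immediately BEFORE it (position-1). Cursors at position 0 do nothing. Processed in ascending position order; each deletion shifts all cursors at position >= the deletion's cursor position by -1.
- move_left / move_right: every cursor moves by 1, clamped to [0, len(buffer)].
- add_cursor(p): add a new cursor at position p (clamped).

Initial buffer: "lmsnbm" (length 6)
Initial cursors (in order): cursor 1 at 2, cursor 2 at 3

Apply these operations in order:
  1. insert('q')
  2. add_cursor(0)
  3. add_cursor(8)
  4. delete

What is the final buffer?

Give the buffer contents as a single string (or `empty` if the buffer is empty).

Answer: lmsnb

Derivation:
After op 1 (insert('q')): buffer="lmqsqnbm" (len 8), cursors c1@3 c2@5, authorship ..1.2...
After op 2 (add_cursor(0)): buffer="lmqsqnbm" (len 8), cursors c3@0 c1@3 c2@5, authorship ..1.2...
After op 3 (add_cursor(8)): buffer="lmqsqnbm" (len 8), cursors c3@0 c1@3 c2@5 c4@8, authorship ..1.2...
After op 4 (delete): buffer="lmsnb" (len 5), cursors c3@0 c1@2 c2@3 c4@5, authorship .....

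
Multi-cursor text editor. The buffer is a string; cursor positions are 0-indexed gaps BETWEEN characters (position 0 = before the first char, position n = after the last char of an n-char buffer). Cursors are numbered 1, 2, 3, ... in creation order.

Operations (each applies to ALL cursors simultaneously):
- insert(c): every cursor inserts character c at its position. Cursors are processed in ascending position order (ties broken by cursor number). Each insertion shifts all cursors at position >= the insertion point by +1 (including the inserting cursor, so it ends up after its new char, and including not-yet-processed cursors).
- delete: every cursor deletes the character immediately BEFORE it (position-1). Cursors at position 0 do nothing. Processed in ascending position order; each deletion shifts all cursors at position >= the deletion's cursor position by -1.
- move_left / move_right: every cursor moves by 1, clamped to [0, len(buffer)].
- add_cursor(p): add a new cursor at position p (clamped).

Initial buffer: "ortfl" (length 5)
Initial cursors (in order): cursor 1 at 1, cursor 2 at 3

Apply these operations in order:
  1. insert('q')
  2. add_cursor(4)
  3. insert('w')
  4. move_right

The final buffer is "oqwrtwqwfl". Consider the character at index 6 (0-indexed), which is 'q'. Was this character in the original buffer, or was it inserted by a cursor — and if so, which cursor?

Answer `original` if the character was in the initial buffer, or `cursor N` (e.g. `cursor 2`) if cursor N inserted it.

Answer: cursor 2

Derivation:
After op 1 (insert('q')): buffer="oqrtqfl" (len 7), cursors c1@2 c2@5, authorship .1..2..
After op 2 (add_cursor(4)): buffer="oqrtqfl" (len 7), cursors c1@2 c3@4 c2@5, authorship .1..2..
After op 3 (insert('w')): buffer="oqwrtwqwfl" (len 10), cursors c1@3 c3@6 c2@8, authorship .11..322..
After op 4 (move_right): buffer="oqwrtwqwfl" (len 10), cursors c1@4 c3@7 c2@9, authorship .11..322..
Authorship (.=original, N=cursor N): . 1 1 . . 3 2 2 . .
Index 6: author = 2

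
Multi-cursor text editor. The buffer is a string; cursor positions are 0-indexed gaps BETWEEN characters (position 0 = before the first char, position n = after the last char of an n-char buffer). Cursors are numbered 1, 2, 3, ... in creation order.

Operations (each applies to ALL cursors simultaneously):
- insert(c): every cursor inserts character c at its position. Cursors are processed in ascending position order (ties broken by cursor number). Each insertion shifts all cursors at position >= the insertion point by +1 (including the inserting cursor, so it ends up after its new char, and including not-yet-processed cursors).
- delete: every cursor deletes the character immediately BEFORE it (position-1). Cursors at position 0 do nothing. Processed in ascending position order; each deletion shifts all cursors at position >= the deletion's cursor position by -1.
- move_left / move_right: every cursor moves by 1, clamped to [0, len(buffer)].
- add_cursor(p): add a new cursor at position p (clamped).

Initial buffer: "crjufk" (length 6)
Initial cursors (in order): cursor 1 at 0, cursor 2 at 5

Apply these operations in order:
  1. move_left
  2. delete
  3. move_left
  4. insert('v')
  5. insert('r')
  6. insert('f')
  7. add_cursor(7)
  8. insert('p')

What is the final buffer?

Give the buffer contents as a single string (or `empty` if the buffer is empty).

After op 1 (move_left): buffer="crjufk" (len 6), cursors c1@0 c2@4, authorship ......
After op 2 (delete): buffer="crjfk" (len 5), cursors c1@0 c2@3, authorship .....
After op 3 (move_left): buffer="crjfk" (len 5), cursors c1@0 c2@2, authorship .....
After op 4 (insert('v')): buffer="vcrvjfk" (len 7), cursors c1@1 c2@4, authorship 1..2...
After op 5 (insert('r')): buffer="vrcrvrjfk" (len 9), cursors c1@2 c2@6, authorship 11..22...
After op 6 (insert('f')): buffer="vrfcrvrfjfk" (len 11), cursors c1@3 c2@8, authorship 111..222...
After op 7 (add_cursor(7)): buffer="vrfcrvrfjfk" (len 11), cursors c1@3 c3@7 c2@8, authorship 111..222...
After op 8 (insert('p')): buffer="vrfpcrvrpfpjfk" (len 14), cursors c1@4 c3@9 c2@11, authorship 1111..22322...

Answer: vrfpcrvrpfpjfk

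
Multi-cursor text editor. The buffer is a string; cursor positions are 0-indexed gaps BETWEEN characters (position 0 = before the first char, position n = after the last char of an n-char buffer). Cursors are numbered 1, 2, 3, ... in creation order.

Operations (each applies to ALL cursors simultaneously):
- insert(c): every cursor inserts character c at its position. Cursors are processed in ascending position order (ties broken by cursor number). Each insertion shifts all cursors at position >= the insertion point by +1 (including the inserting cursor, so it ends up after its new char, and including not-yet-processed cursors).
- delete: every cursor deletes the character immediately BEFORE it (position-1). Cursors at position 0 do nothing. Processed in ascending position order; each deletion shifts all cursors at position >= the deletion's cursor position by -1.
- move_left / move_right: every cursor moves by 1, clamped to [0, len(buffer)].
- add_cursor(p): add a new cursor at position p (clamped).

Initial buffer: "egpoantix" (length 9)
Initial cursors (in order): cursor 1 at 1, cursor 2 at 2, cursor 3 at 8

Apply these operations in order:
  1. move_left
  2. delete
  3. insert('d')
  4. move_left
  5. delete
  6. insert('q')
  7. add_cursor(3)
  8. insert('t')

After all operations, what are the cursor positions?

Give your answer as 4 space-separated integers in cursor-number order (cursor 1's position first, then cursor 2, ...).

Answer: 4 4 12 6

Derivation:
After op 1 (move_left): buffer="egpoantix" (len 9), cursors c1@0 c2@1 c3@7, authorship .........
After op 2 (delete): buffer="gpoanix" (len 7), cursors c1@0 c2@0 c3@5, authorship .......
After op 3 (insert('d')): buffer="ddgpoandix" (len 10), cursors c1@2 c2@2 c3@8, authorship 12.....3..
After op 4 (move_left): buffer="ddgpoandix" (len 10), cursors c1@1 c2@1 c3@7, authorship 12.....3..
After op 5 (delete): buffer="dgpoadix" (len 8), cursors c1@0 c2@0 c3@5, authorship 2....3..
After op 6 (insert('q')): buffer="qqdgpoaqdix" (len 11), cursors c1@2 c2@2 c3@8, authorship 122....33..
After op 7 (add_cursor(3)): buffer="qqdgpoaqdix" (len 11), cursors c1@2 c2@2 c4@3 c3@8, authorship 122....33..
After op 8 (insert('t')): buffer="qqttdtgpoaqtdix" (len 15), cursors c1@4 c2@4 c4@6 c3@12, authorship 121224....333..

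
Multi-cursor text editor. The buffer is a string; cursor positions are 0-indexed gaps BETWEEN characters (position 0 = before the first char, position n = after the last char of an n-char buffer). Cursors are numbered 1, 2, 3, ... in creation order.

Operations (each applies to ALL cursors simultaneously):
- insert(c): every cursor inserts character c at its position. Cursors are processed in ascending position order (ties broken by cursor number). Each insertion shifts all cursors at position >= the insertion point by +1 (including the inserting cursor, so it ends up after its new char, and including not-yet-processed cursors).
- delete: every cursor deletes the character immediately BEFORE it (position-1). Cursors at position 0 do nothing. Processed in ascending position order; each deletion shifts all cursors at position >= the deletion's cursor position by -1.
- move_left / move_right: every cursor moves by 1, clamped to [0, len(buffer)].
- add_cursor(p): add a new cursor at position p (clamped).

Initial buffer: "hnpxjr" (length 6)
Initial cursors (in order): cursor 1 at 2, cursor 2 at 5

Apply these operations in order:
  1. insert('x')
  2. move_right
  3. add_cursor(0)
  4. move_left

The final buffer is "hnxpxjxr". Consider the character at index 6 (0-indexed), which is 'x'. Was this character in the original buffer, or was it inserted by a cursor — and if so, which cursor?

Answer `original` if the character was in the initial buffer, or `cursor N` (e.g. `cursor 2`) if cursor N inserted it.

After op 1 (insert('x')): buffer="hnxpxjxr" (len 8), cursors c1@3 c2@7, authorship ..1...2.
After op 2 (move_right): buffer="hnxpxjxr" (len 8), cursors c1@4 c2@8, authorship ..1...2.
After op 3 (add_cursor(0)): buffer="hnxpxjxr" (len 8), cursors c3@0 c1@4 c2@8, authorship ..1...2.
After op 4 (move_left): buffer="hnxpxjxr" (len 8), cursors c3@0 c1@3 c2@7, authorship ..1...2.
Authorship (.=original, N=cursor N): . . 1 . . . 2 .
Index 6: author = 2

Answer: cursor 2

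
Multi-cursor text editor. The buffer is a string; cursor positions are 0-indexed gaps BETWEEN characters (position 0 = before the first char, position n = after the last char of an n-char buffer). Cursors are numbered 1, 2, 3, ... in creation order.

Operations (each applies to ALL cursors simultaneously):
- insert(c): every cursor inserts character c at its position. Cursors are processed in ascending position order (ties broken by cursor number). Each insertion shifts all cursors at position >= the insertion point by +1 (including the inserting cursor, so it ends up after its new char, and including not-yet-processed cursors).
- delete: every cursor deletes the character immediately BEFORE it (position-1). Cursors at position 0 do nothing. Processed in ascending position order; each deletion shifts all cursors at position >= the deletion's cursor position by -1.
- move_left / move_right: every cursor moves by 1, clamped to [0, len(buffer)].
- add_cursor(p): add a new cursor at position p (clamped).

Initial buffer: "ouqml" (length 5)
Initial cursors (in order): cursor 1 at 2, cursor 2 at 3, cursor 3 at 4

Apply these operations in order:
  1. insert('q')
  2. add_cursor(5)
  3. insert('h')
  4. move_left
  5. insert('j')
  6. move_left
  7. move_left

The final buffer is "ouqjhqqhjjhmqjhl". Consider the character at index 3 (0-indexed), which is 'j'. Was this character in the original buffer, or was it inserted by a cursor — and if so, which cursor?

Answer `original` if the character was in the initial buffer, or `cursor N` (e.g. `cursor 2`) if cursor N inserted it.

Answer: cursor 1

Derivation:
After op 1 (insert('q')): buffer="ouqqqmql" (len 8), cursors c1@3 c2@5 c3@7, authorship ..1.2.3.
After op 2 (add_cursor(5)): buffer="ouqqqmql" (len 8), cursors c1@3 c2@5 c4@5 c3@7, authorship ..1.2.3.
After op 3 (insert('h')): buffer="ouqhqqhhmqhl" (len 12), cursors c1@4 c2@8 c4@8 c3@11, authorship ..11.224.33.
After op 4 (move_left): buffer="ouqhqqhhmqhl" (len 12), cursors c1@3 c2@7 c4@7 c3@10, authorship ..11.224.33.
After op 5 (insert('j')): buffer="ouqjhqqhjjhmqjhl" (len 16), cursors c1@4 c2@10 c4@10 c3@14, authorship ..111.22244.333.
After op 6 (move_left): buffer="ouqjhqqhjjhmqjhl" (len 16), cursors c1@3 c2@9 c4@9 c3@13, authorship ..111.22244.333.
After op 7 (move_left): buffer="ouqjhqqhjjhmqjhl" (len 16), cursors c1@2 c2@8 c4@8 c3@12, authorship ..111.22244.333.
Authorship (.=original, N=cursor N): . . 1 1 1 . 2 2 2 4 4 . 3 3 3 .
Index 3: author = 1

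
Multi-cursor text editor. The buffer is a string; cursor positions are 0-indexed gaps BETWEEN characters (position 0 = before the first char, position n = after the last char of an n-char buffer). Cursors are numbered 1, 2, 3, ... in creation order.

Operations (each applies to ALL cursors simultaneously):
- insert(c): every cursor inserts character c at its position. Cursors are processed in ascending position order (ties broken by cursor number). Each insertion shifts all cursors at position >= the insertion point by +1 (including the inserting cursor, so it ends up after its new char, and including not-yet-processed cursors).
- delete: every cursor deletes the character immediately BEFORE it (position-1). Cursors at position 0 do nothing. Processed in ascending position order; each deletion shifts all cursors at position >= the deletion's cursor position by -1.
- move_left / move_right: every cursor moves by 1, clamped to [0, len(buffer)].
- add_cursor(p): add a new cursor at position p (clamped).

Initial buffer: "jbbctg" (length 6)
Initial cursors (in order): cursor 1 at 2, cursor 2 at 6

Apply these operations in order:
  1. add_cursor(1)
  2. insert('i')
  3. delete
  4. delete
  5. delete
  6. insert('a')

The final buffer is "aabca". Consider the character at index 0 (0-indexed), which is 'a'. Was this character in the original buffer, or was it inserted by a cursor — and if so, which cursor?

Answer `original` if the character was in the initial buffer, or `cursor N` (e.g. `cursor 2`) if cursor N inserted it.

After op 1 (add_cursor(1)): buffer="jbbctg" (len 6), cursors c3@1 c1@2 c2@6, authorship ......
After op 2 (insert('i')): buffer="jibibctgi" (len 9), cursors c3@2 c1@4 c2@9, authorship .3.1....2
After op 3 (delete): buffer="jbbctg" (len 6), cursors c3@1 c1@2 c2@6, authorship ......
After op 4 (delete): buffer="bct" (len 3), cursors c1@0 c3@0 c2@3, authorship ...
After op 5 (delete): buffer="bc" (len 2), cursors c1@0 c3@0 c2@2, authorship ..
After op 6 (insert('a')): buffer="aabca" (len 5), cursors c1@2 c3@2 c2@5, authorship 13..2
Authorship (.=original, N=cursor N): 1 3 . . 2
Index 0: author = 1

Answer: cursor 1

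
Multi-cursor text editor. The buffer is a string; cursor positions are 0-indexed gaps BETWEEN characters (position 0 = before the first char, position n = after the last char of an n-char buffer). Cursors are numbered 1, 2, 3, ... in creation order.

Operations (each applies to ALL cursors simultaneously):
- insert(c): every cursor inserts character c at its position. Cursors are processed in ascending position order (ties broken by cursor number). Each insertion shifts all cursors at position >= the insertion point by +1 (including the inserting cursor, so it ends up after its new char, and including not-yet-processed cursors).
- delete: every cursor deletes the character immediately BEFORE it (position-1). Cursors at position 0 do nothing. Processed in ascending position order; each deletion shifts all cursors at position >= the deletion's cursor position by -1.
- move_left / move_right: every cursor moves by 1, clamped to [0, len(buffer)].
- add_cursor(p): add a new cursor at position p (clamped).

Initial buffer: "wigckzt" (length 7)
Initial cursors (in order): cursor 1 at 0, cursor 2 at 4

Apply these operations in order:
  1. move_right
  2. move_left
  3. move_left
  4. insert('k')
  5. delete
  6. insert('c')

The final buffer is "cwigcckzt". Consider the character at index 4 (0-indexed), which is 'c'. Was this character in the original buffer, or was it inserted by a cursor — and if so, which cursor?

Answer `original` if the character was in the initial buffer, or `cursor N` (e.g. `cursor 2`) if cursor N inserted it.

Answer: cursor 2

Derivation:
After op 1 (move_right): buffer="wigckzt" (len 7), cursors c1@1 c2@5, authorship .......
After op 2 (move_left): buffer="wigckzt" (len 7), cursors c1@0 c2@4, authorship .......
After op 3 (move_left): buffer="wigckzt" (len 7), cursors c1@0 c2@3, authorship .......
After op 4 (insert('k')): buffer="kwigkckzt" (len 9), cursors c1@1 c2@5, authorship 1...2....
After op 5 (delete): buffer="wigckzt" (len 7), cursors c1@0 c2@3, authorship .......
After op 6 (insert('c')): buffer="cwigcckzt" (len 9), cursors c1@1 c2@5, authorship 1...2....
Authorship (.=original, N=cursor N): 1 . . . 2 . . . .
Index 4: author = 2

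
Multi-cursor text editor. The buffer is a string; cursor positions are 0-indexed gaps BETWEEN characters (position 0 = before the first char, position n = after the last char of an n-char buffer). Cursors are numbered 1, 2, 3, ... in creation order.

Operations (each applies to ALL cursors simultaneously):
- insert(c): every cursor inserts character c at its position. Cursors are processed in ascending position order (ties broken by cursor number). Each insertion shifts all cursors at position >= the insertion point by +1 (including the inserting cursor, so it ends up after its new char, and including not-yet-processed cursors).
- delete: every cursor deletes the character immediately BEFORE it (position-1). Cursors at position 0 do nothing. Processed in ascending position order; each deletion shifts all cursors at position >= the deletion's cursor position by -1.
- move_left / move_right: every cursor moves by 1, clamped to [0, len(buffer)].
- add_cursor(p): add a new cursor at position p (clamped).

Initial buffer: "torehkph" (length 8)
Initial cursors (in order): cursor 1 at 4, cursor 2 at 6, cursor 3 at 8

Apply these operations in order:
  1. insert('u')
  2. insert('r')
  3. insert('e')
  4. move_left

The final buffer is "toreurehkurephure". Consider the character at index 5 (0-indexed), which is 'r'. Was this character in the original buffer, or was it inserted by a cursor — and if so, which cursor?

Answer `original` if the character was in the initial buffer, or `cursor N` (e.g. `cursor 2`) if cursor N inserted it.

After op 1 (insert('u')): buffer="toreuhkuphu" (len 11), cursors c1@5 c2@8 c3@11, authorship ....1..2..3
After op 2 (insert('r')): buffer="toreurhkurphur" (len 14), cursors c1@6 c2@10 c3@14, authorship ....11..22..33
After op 3 (insert('e')): buffer="toreurehkurephure" (len 17), cursors c1@7 c2@12 c3@17, authorship ....111..222..333
After op 4 (move_left): buffer="toreurehkurephure" (len 17), cursors c1@6 c2@11 c3@16, authorship ....111..222..333
Authorship (.=original, N=cursor N): . . . . 1 1 1 . . 2 2 2 . . 3 3 3
Index 5: author = 1

Answer: cursor 1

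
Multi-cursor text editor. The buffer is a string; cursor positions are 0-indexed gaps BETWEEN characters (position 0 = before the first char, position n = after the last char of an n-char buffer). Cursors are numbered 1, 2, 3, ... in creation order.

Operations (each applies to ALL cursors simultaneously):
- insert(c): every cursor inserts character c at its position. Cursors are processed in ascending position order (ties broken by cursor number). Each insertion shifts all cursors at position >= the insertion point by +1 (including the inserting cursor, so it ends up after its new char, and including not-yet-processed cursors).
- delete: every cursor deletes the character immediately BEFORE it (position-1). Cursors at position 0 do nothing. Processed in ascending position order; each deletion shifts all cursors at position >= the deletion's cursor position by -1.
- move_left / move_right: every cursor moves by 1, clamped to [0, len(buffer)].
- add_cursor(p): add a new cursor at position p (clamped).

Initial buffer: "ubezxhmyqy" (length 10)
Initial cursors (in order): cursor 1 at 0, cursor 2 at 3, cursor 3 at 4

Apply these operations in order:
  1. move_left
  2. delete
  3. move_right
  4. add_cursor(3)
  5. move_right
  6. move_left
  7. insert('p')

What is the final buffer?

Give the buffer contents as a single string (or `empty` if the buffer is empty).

After op 1 (move_left): buffer="ubezxhmyqy" (len 10), cursors c1@0 c2@2 c3@3, authorship ..........
After op 2 (delete): buffer="uzxhmyqy" (len 8), cursors c1@0 c2@1 c3@1, authorship ........
After op 3 (move_right): buffer="uzxhmyqy" (len 8), cursors c1@1 c2@2 c3@2, authorship ........
After op 4 (add_cursor(3)): buffer="uzxhmyqy" (len 8), cursors c1@1 c2@2 c3@2 c4@3, authorship ........
After op 5 (move_right): buffer="uzxhmyqy" (len 8), cursors c1@2 c2@3 c3@3 c4@4, authorship ........
After op 6 (move_left): buffer="uzxhmyqy" (len 8), cursors c1@1 c2@2 c3@2 c4@3, authorship ........
After op 7 (insert('p')): buffer="upzppxphmyqy" (len 12), cursors c1@2 c2@5 c3@5 c4@7, authorship .1.23.4.....

Answer: upzppxphmyqy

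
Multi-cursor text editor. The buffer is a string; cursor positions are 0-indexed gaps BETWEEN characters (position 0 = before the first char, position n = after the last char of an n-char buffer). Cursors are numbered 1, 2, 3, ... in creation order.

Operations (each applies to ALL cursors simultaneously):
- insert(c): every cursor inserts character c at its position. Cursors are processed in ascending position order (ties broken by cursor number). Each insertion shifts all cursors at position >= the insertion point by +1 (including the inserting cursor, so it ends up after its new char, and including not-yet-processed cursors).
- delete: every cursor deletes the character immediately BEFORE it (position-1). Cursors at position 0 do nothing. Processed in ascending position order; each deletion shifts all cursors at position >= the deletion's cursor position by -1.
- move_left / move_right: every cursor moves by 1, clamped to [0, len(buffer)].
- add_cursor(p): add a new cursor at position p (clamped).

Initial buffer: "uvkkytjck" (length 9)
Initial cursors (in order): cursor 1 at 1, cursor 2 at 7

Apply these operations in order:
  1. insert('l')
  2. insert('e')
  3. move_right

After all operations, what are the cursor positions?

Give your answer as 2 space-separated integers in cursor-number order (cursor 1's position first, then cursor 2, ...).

After op 1 (insert('l')): buffer="ulvkkytjlck" (len 11), cursors c1@2 c2@9, authorship .1......2..
After op 2 (insert('e')): buffer="ulevkkytjleck" (len 13), cursors c1@3 c2@11, authorship .11......22..
After op 3 (move_right): buffer="ulevkkytjleck" (len 13), cursors c1@4 c2@12, authorship .11......22..

Answer: 4 12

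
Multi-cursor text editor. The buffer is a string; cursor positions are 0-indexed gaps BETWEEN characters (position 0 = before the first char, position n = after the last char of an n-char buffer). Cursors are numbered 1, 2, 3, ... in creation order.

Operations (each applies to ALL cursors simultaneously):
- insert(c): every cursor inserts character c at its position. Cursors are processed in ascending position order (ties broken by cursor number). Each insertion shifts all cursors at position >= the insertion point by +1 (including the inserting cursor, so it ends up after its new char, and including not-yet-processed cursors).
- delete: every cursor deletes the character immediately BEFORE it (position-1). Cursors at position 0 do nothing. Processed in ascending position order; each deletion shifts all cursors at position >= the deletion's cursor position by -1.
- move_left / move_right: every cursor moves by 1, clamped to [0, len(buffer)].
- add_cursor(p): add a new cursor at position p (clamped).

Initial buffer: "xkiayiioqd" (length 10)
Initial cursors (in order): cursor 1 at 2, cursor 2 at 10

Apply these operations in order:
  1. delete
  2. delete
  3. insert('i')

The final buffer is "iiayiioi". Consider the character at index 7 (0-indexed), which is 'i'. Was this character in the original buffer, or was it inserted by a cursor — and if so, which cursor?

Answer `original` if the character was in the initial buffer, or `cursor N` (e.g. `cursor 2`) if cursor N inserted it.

Answer: cursor 2

Derivation:
After op 1 (delete): buffer="xiayiioq" (len 8), cursors c1@1 c2@8, authorship ........
After op 2 (delete): buffer="iayiio" (len 6), cursors c1@0 c2@6, authorship ......
After op 3 (insert('i')): buffer="iiayiioi" (len 8), cursors c1@1 c2@8, authorship 1......2
Authorship (.=original, N=cursor N): 1 . . . . . . 2
Index 7: author = 2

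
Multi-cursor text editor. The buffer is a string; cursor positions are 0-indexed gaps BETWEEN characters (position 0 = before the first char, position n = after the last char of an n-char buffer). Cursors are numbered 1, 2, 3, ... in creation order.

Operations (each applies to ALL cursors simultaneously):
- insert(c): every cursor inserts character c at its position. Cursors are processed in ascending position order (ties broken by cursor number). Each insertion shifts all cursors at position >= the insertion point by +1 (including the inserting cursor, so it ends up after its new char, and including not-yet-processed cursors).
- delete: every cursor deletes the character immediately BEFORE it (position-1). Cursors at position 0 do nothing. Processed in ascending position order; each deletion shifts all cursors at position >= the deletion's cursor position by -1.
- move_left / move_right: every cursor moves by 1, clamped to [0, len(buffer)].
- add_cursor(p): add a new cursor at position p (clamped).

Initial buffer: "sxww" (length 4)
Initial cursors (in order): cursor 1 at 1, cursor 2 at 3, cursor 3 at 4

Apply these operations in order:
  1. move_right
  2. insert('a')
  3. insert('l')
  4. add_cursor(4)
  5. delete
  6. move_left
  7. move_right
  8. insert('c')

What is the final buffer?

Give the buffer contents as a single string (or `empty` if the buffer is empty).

Answer: sxccwwaacc

Derivation:
After op 1 (move_right): buffer="sxww" (len 4), cursors c1@2 c2@4 c3@4, authorship ....
After op 2 (insert('a')): buffer="sxawwaa" (len 7), cursors c1@3 c2@7 c3@7, authorship ..1..23
After op 3 (insert('l')): buffer="sxalwwaall" (len 10), cursors c1@4 c2@10 c3@10, authorship ..11..2323
After op 4 (add_cursor(4)): buffer="sxalwwaall" (len 10), cursors c1@4 c4@4 c2@10 c3@10, authorship ..11..2323
After op 5 (delete): buffer="sxwwaa" (len 6), cursors c1@2 c4@2 c2@6 c3@6, authorship ....23
After op 6 (move_left): buffer="sxwwaa" (len 6), cursors c1@1 c4@1 c2@5 c3@5, authorship ....23
After op 7 (move_right): buffer="sxwwaa" (len 6), cursors c1@2 c4@2 c2@6 c3@6, authorship ....23
After op 8 (insert('c')): buffer="sxccwwaacc" (len 10), cursors c1@4 c4@4 c2@10 c3@10, authorship ..14..2323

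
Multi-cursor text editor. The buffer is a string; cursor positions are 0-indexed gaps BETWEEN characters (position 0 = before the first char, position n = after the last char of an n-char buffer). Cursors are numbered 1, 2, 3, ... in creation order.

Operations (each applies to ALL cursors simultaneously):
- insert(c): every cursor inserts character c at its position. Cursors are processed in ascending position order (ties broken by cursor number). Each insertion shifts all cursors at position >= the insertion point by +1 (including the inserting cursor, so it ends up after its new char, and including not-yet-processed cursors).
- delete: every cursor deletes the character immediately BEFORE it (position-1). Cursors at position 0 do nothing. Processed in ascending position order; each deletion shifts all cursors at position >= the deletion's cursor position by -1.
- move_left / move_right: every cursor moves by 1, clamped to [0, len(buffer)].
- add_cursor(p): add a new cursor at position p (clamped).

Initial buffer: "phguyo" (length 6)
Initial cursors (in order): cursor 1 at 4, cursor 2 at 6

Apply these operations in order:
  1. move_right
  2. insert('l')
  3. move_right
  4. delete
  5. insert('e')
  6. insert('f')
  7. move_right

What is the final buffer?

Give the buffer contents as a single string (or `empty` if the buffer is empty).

After op 1 (move_right): buffer="phguyo" (len 6), cursors c1@5 c2@6, authorship ......
After op 2 (insert('l')): buffer="phguylol" (len 8), cursors c1@6 c2@8, authorship .....1.2
After op 3 (move_right): buffer="phguylol" (len 8), cursors c1@7 c2@8, authorship .....1.2
After op 4 (delete): buffer="phguyl" (len 6), cursors c1@6 c2@6, authorship .....1
After op 5 (insert('e')): buffer="phguylee" (len 8), cursors c1@8 c2@8, authorship .....112
After op 6 (insert('f')): buffer="phguyleeff" (len 10), cursors c1@10 c2@10, authorship .....11212
After op 7 (move_right): buffer="phguyleeff" (len 10), cursors c1@10 c2@10, authorship .....11212

Answer: phguyleeff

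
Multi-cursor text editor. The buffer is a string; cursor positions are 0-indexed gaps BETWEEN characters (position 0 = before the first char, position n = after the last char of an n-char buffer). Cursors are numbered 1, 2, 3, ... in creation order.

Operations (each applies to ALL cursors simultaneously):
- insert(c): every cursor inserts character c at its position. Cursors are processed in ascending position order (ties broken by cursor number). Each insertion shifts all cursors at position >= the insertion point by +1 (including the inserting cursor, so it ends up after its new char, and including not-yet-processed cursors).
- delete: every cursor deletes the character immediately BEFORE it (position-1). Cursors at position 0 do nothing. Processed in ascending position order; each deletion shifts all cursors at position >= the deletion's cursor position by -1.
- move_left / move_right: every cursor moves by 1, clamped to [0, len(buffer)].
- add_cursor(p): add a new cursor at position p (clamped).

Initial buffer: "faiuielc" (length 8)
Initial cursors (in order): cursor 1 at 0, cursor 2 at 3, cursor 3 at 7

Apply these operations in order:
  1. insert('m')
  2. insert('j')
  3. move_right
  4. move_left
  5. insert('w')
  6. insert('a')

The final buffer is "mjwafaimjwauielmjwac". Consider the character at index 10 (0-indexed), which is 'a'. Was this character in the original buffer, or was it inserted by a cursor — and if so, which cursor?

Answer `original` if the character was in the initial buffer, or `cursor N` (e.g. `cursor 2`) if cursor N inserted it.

After op 1 (insert('m')): buffer="mfaimuielmc" (len 11), cursors c1@1 c2@5 c3@10, authorship 1...2....3.
After op 2 (insert('j')): buffer="mjfaimjuielmjc" (len 14), cursors c1@2 c2@7 c3@13, authorship 11...22....33.
After op 3 (move_right): buffer="mjfaimjuielmjc" (len 14), cursors c1@3 c2@8 c3@14, authorship 11...22....33.
After op 4 (move_left): buffer="mjfaimjuielmjc" (len 14), cursors c1@2 c2@7 c3@13, authorship 11...22....33.
After op 5 (insert('w')): buffer="mjwfaimjwuielmjwc" (len 17), cursors c1@3 c2@9 c3@16, authorship 111...222....333.
After op 6 (insert('a')): buffer="mjwafaimjwauielmjwac" (len 20), cursors c1@4 c2@11 c3@19, authorship 1111...2222....3333.
Authorship (.=original, N=cursor N): 1 1 1 1 . . . 2 2 2 2 . . . . 3 3 3 3 .
Index 10: author = 2

Answer: cursor 2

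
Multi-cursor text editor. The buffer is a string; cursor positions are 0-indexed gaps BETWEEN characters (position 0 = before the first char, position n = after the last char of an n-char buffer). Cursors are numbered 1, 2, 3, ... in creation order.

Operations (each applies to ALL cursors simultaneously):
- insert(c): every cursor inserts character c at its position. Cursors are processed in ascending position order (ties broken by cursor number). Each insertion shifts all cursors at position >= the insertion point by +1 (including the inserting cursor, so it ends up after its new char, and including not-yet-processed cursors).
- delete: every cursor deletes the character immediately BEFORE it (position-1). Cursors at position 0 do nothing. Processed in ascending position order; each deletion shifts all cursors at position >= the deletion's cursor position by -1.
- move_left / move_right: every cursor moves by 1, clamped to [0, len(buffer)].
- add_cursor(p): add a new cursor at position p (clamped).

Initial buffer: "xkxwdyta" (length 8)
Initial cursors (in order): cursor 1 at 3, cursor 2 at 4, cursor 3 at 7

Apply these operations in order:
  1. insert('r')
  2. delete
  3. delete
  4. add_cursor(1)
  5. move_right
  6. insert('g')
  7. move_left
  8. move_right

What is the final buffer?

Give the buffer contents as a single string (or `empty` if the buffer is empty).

Answer: xkgdggyag

Derivation:
After op 1 (insert('r')): buffer="xkxrwrdytra" (len 11), cursors c1@4 c2@6 c3@10, authorship ...1.2...3.
After op 2 (delete): buffer="xkxwdyta" (len 8), cursors c1@3 c2@4 c3@7, authorship ........
After op 3 (delete): buffer="xkdya" (len 5), cursors c1@2 c2@2 c3@4, authorship .....
After op 4 (add_cursor(1)): buffer="xkdya" (len 5), cursors c4@1 c1@2 c2@2 c3@4, authorship .....
After op 5 (move_right): buffer="xkdya" (len 5), cursors c4@2 c1@3 c2@3 c3@5, authorship .....
After op 6 (insert('g')): buffer="xkgdggyag" (len 9), cursors c4@3 c1@6 c2@6 c3@9, authorship ..4.12..3
After op 7 (move_left): buffer="xkgdggyag" (len 9), cursors c4@2 c1@5 c2@5 c3@8, authorship ..4.12..3
After op 8 (move_right): buffer="xkgdggyag" (len 9), cursors c4@3 c1@6 c2@6 c3@9, authorship ..4.12..3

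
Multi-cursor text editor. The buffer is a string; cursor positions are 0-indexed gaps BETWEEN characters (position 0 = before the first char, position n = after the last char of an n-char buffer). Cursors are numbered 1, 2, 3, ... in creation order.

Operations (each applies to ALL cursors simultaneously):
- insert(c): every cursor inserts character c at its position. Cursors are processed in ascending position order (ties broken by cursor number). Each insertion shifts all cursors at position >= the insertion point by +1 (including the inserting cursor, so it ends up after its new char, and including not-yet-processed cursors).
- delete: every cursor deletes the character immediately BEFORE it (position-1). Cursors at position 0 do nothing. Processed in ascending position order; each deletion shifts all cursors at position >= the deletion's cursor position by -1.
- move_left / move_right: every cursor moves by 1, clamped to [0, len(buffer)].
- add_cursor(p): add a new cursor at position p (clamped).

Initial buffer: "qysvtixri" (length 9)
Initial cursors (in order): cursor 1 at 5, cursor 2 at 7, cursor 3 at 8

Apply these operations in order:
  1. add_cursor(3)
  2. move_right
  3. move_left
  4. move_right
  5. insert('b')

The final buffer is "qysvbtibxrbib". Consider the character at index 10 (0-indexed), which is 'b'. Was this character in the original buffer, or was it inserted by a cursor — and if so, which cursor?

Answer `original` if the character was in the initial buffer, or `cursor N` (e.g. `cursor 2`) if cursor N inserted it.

After op 1 (add_cursor(3)): buffer="qysvtixri" (len 9), cursors c4@3 c1@5 c2@7 c3@8, authorship .........
After op 2 (move_right): buffer="qysvtixri" (len 9), cursors c4@4 c1@6 c2@8 c3@9, authorship .........
After op 3 (move_left): buffer="qysvtixri" (len 9), cursors c4@3 c1@5 c2@7 c3@8, authorship .........
After op 4 (move_right): buffer="qysvtixri" (len 9), cursors c4@4 c1@6 c2@8 c3@9, authorship .........
After op 5 (insert('b')): buffer="qysvbtibxrbib" (len 13), cursors c4@5 c1@8 c2@11 c3@13, authorship ....4..1..2.3
Authorship (.=original, N=cursor N): . . . . 4 . . 1 . . 2 . 3
Index 10: author = 2

Answer: cursor 2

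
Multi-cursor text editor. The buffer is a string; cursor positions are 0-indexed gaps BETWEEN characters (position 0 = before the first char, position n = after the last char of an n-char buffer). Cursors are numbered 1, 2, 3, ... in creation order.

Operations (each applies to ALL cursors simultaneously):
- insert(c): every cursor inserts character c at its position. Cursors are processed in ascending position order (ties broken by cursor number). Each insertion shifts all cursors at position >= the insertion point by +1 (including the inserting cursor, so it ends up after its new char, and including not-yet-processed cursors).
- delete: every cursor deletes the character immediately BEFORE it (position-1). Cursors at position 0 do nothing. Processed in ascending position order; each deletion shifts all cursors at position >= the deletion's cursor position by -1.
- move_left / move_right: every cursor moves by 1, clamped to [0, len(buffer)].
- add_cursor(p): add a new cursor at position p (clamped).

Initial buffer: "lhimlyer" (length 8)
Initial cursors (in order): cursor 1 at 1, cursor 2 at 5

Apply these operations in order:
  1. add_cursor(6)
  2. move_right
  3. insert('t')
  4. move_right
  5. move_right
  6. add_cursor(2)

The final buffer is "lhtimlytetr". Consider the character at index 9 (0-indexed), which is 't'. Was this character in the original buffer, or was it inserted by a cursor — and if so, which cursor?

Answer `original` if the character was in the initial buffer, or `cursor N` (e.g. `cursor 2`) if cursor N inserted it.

After op 1 (add_cursor(6)): buffer="lhimlyer" (len 8), cursors c1@1 c2@5 c3@6, authorship ........
After op 2 (move_right): buffer="lhimlyer" (len 8), cursors c1@2 c2@6 c3@7, authorship ........
After op 3 (insert('t')): buffer="lhtimlytetr" (len 11), cursors c1@3 c2@8 c3@10, authorship ..1....2.3.
After op 4 (move_right): buffer="lhtimlytetr" (len 11), cursors c1@4 c2@9 c3@11, authorship ..1....2.3.
After op 5 (move_right): buffer="lhtimlytetr" (len 11), cursors c1@5 c2@10 c3@11, authorship ..1....2.3.
After op 6 (add_cursor(2)): buffer="lhtimlytetr" (len 11), cursors c4@2 c1@5 c2@10 c3@11, authorship ..1....2.3.
Authorship (.=original, N=cursor N): . . 1 . . . . 2 . 3 .
Index 9: author = 3

Answer: cursor 3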